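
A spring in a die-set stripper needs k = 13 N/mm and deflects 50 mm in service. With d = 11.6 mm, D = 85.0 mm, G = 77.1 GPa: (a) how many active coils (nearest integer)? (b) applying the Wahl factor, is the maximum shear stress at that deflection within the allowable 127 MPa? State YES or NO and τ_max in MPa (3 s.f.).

N_a = Gd⁴/(8D³k) = (77.1×10³)(11.6⁴)/(8·85.0³·13) = 21.86 → N_a = 22
Actual rate k = Gd⁴/(8D³·22) = 12.916 N/mm
Working load F = kδ = 12.916·50 = 645.78 N
C = 85.0/11.6 = 7.3276; K_W = (4C−1)/(4C−4)+0.615/C = 1.2025
τ_max = K_W·8FD/(πd³) = 1.2025·89.551 = 107.68 MPa
τ_max ≤ 127 MPa → acceptable

(a) 22 coils; (b) YES, τ_max = 108 MPa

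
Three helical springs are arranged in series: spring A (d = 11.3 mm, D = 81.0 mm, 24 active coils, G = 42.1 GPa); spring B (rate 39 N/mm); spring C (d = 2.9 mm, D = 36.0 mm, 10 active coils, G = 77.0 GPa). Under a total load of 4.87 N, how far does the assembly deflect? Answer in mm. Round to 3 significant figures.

4.19 mm

k_A = Gd⁴/(8D³N_a) = (42.1×10³)(11.3⁴)/(8·81.0³·24) = 6.7273 N/mm
k_C = Gd⁴/(8D³N_a) = (77.0×10³)(2.9⁴)/(8·36.0³·10) = 1.4591 N/mm
Series: 1/k_eq = 1/6.7273 + 1/39 + 1/1.4591 = 0.85964; k_eq = 1.1633 N/mm
δ = F/k_eq = 4.87/1.1633 = 4.1865 mm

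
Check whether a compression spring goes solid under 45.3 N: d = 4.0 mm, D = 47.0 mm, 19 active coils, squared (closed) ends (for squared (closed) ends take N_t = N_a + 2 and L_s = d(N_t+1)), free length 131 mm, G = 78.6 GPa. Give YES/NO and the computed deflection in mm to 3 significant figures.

k = Gd⁴/(8D³N_a) = (78.6×10³)(4.0⁴)/(8·47.0³·19) = 1.275 N/mm
N_t = 21; L_s = 4.0·22 = 88 mm; δ_solid = L₀ − L_s = 131 − 88 = 43 mm
δ = F/k = 45.3/1.275 = 35.528 mm
δ < δ_solid → spring does not go solid

NO, δ = 35.5 mm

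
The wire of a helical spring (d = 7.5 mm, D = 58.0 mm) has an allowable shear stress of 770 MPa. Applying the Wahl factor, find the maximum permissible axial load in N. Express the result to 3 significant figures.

C = D/d = 58.0/7.5 = 7.7333
K_W = (4C−1)/(4C−4) + 0.615/C = 29.933/26.933 + 0.0795 = 1.1909
τ_max = K·8FD/(πd³) → F_max = τ_allow·πd³/(8DK)
F_max = 770·π·7.5³/(8·58.0·1.1909) = 1.0205e+06/552.58 = 1846.8 N

1850 N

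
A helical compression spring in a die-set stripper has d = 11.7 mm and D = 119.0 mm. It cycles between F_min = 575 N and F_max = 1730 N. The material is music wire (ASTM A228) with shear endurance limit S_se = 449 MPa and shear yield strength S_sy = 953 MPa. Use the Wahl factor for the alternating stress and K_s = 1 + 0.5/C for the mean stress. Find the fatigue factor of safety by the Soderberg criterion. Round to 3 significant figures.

1.93

C = D/d = 119.0/11.7 = 10.1709; K_W = (4C−1)/(4C−4)+0.615/C = 1.1422; K_s = 1+0.5/C = 1.0492
F_a = (F_max−F_min)/2 = 577.5 N; F_m = (F_max+F_min)/2 = 1152.5 N
τ_a = K_W·8F_aD/(πd³) = 1.1422 × 109.27 = 124.81 MPa
τ_m = K_s·8F_mD/(πd³) = 1.0492 × 218.06 = 228.78 MPa
Soderberg: 1/n_f = τ_a/S_se + τ_m/S_sy = 124.81/449 + 228.78/953 = 0.27797 + 0.24006 = 0.51803
n_f = 1/0.51803 = 1.93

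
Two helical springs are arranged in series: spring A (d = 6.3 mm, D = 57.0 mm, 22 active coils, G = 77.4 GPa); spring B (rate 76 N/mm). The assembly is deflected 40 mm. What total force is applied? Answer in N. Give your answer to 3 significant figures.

143 N

k_A = Gd⁴/(8D³N_a) = (77.4×10³)(6.3⁴)/(8·57.0³·22) = 3.7408 N/mm
Series: 1/k_eq = 1/3.7408 + 1/76 = 0.28048; k_eq = 3.5653 N/mm
F = k_eq·δ = 3.5653·40 = 142.61 N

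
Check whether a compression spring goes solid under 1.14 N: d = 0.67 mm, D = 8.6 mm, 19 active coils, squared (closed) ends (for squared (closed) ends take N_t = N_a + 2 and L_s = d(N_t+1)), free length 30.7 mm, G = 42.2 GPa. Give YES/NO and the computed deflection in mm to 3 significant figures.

NO, δ = 13.0 mm

k = Gd⁴/(8D³N_a) = (42.2×10³)(0.67⁴)/(8·8.6³·19) = 0.087957 N/mm
N_t = 21; L_s = 0.67·22 = 14.74 mm; δ_solid = L₀ − L_s = 30.7 − 14.74 = 15.96 mm
δ = F/k = 1.14/0.087957 = 12.961 mm
δ < δ_solid → spring does not go solid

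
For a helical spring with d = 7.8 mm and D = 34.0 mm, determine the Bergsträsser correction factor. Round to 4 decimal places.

C = D/d = 34.0/7.8 = 4.3590
K_B = (4C+2)/(4C−3) = 19.436/14.436 = 1.3464

1.3464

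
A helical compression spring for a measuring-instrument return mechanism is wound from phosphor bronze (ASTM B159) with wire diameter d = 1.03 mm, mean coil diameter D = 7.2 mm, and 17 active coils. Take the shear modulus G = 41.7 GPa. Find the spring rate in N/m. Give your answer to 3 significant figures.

k = Gd⁴/(8D³N_a) = (41.7×10³ × 1.03⁴) / (8 × 7.2³ × 17)
  = 46933.7 / 50761.7 = 0.92459 N/mm = 924.59 N/m

925 N/m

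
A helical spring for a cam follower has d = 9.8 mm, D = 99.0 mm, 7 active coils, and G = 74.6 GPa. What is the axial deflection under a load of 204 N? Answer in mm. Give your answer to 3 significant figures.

k = Gd⁴/(8D³N_a) = (74.6×10³)(9.8⁴)/(8·99.0³·7) = 12.663 N/mm
δ = F/k = 204 / 12.663 = 16.109 mm

16.1 mm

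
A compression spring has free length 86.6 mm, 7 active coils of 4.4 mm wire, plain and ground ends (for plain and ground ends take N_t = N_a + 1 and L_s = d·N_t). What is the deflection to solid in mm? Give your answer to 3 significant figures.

N_t = 8; L_s = 4.4·8 = 35.2 mm
δ_solid = L₀ − L_s = 86.6 − 35.2 = 51.4 mm

51.4 mm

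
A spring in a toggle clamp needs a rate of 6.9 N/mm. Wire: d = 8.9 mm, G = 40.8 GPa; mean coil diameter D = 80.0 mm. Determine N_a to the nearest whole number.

9

N_a = Gd⁴/(8D³k) = (40.8×10³ × 8.9⁴)/(8 × 80.0³ × 6.9)
    = 2.55988e+08 / 2.82624e+07 = 9.058 → 9 coils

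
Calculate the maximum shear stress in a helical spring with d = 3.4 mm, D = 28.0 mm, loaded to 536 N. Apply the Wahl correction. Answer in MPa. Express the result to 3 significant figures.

Spring index C = D/d = 28.0/3.4 = 8.2353
K_W = (4C−1)/(4C−4) + 0.615/C = 31.941/28.941 + 0.0747 = 1.1783
τ₀ = 8FD/(πd³) = 8·536·28.0/(π·3.4³) = 120064/123.48 = 972.36 MPa
τ_max = K·τ₀ = 1.1783 × 972.36 = 1145.8 MPa

1150 MPa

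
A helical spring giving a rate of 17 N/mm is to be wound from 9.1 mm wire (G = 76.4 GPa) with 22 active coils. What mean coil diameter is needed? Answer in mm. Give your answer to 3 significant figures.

55.9 mm

D = (Gd⁴/(8N_a·k))^(1/3) = (76.4×10³·9.1⁴/(8·22·17))^(1/3)
  = (175105)^(1/3) = 55.9456 mm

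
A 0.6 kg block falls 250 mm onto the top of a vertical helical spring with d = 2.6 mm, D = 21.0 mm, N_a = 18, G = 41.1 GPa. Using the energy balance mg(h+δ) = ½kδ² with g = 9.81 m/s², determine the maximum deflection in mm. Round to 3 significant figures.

k = Gd⁴/(8D³N_a) = (41.1×10³)(2.6⁴)/(8·21.0³·18) = 1.4084 N/mm
W = mg = 0.6 × 9.81 = 5.886 N
½kδ² − Wδ − Wh = 0 → δ = (W + √(W² + 2kWh))/k
δ = (5.886 + √(34.645 + 4144.81))/1.4084 = (5.886 + 64.649)/1.4084 = 50.083 mm

50.1 mm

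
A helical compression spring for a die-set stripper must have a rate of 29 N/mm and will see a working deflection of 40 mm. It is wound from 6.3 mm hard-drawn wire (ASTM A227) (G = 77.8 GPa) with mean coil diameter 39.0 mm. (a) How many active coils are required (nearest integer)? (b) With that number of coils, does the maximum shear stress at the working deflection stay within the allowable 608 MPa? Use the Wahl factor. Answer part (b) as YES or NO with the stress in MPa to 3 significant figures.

(a) 9 coils; (b) YES, τ_max = 567 MPa

N_a = Gd⁴/(8D³k) = (77.8×10³)(6.3⁴)/(8·39.0³·29) = 8.906 → N_a = 9
Actual rate k = Gd⁴/(8D³·9) = 28.696 N/mm
Working load F = kδ = 28.696·40 = 1147.8 N
C = 39.0/6.3 = 6.1905; K_W = (4C−1)/(4C−4)+0.615/C = 1.2438
τ_max = K_W·8FD/(πd³) = 1.2438·455.89 = 567.05 MPa
τ_max ≤ 608 MPa → acceptable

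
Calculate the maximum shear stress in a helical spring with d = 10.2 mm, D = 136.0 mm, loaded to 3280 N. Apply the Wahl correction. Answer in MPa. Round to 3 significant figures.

Spring index C = D/d = 136.0/10.2 = 13.3333
K_W = (4C−1)/(4C−4) + 0.615/C = 52.333/49.333 + 0.0461 = 1.1069
τ₀ = 8FD/(πd³) = 8·3280·136.0/(π·10.2³) = 3.56864e+06/3333.9 = 1070.4 MPa
τ_max = K·τ₀ = 1.1069 × 1070.4 = 1184.9 MPa

1180 MPa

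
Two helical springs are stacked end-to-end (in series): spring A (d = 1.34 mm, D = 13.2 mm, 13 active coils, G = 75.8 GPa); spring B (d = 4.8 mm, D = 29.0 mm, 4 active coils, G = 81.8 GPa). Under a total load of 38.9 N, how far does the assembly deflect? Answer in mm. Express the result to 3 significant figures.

k_A = Gd⁴/(8D³N_a) = (75.8×10³)(1.34⁴)/(8·13.2³·13) = 1.0217 N/mm
k_B = Gd⁴/(8D³N_a) = (81.8×10³)(4.8⁴)/(8·29.0³·4) = 55.638 N/mm
Series: 1/k_eq = 1/1.0217 + 1/55.638 = 0.99671; k_eq = 1.0033 N/mm
δ = F/k_eq = 38.9/1.0033 = 38.772 mm

38.8 mm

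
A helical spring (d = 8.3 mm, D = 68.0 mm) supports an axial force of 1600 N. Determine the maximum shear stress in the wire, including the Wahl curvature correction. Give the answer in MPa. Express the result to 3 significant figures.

571 MPa

Spring index C = D/d = 68.0/8.3 = 8.1928
K_W = (4C−1)/(4C−4) + 0.615/C = 31.771/28.771 + 0.0751 = 1.1793
τ₀ = 8FD/(πd³) = 8·1600·68.0/(π·8.3³) = 870400/1796.3 = 484.55 MPa
τ_max = K·τ₀ = 1.1793 × 484.55 = 571.44 MPa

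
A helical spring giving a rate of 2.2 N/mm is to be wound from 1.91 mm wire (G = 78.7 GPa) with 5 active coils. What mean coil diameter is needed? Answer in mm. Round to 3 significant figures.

22.8 mm

D = (Gd⁴/(8N_a·k))^(1/3) = (78.7×10³·1.91⁴/(8·5·2.2))^(1/3)
  = (11902.2)^(1/3) = 22.8319 mm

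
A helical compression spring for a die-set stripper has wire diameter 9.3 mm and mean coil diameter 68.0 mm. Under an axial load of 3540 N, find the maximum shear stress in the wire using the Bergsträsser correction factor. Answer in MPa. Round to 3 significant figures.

Spring index C = D/d = 68.0/9.3 = 7.3118
K_B = (4C+2)/(4C−3) = 31.247/26.247 = 1.1905
τ₀ = 8FD/(πd³) = 8·3540·68.0/(π·9.3³) = 1.92576e+06/2527 = 762.09 MPa
τ_max = K·τ₀ = 1.1905 × 762.09 = 907.26 MPa

907 MPa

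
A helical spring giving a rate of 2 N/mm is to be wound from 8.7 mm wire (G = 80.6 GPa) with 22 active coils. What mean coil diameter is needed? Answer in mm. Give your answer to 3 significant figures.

D = (Gd⁴/(8N_a·k))^(1/3) = (80.6×10³·8.7⁴/(8·22·2))^(1/3)
  = (1.31181e+06)^(1/3) = 109.4687 mm

109 mm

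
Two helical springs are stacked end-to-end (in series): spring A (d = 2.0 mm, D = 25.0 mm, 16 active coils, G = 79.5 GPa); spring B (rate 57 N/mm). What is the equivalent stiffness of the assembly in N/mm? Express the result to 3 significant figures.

k_A = Gd⁴/(8D³N_a) = (79.5×10³)(2.0⁴)/(8·25.0³·16) = 0.636 N/mm
Series: 1/k_eq = 1/0.636 + 1/57 = 1.5899; k_eq = 0.62898 N/mm

0.629 N/mm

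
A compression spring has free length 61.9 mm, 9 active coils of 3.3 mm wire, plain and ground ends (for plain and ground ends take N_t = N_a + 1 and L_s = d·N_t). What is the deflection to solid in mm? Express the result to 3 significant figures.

N_t = 10; L_s = 3.3·10 = 33 mm
δ_solid = L₀ − L_s = 61.9 − 33 = 28.9 mm

28.9 mm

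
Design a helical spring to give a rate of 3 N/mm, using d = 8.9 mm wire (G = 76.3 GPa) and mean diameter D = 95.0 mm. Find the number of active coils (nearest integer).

N_a = Gd⁴/(8D³k) = (76.3×10³ × 8.9⁴)/(8 × 95.0³ × 3)
    = 4.78723e+08 / 2.0577e+07 = 23.26 → 23 coils

23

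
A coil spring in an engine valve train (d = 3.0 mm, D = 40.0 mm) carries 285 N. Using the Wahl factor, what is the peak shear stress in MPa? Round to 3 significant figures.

Spring index C = D/d = 40.0/3.0 = 13.3333
K_W = (4C−1)/(4C−4) + 0.615/C = 52.333/49.333 + 0.0461 = 1.1069
τ₀ = 8FD/(πd³) = 8·285·40.0/(π·3.0³) = 91200/84.823 = 1075.2 MPa
τ_max = K·τ₀ = 1.1069 × 1075.2 = 1190.2 MPa

1190 MPa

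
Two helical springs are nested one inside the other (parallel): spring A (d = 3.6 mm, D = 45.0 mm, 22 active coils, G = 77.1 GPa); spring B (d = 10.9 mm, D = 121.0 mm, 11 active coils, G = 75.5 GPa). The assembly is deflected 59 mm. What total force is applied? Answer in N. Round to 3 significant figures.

k_A = Gd⁴/(8D³N_a) = (77.1×10³)(3.6⁴)/(8·45.0³·22) = 0.80745 N/mm
k_B = Gd⁴/(8D³N_a) = (75.5×10³)(10.9⁴)/(8·121.0³·11) = 6.8362 N/mm
Parallel: k_eq = 0.80745 + 6.8362 = 7.6436 N/mm
F = k_eq·δ = 7.6436·59 = 450.97 N

451 N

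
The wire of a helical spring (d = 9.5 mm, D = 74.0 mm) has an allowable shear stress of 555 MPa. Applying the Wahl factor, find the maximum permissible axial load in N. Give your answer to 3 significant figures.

2120 N

C = D/d = 74.0/9.5 = 7.7895
K_W = (4C−1)/(4C−4) + 0.615/C = 30.158/27.158 + 0.0790 = 1.1894
τ_max = K·8FD/(πd³) → F_max = τ_allow·πd³/(8DK)
F_max = 555·π·9.5³/(8·74.0·1.1894) = 1.4949e+06/704.14 = 2123 N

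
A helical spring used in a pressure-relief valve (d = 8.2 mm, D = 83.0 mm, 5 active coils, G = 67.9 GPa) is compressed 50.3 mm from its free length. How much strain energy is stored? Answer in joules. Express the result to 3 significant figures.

17.0 J

k = Gd⁴/(8D³N_a) = (67.9×10³)(8.2⁴)/(8·83.0³·5) = 13.422 N/mm
U = ½kδ² = 0.5 × 13.422 × 50.3² = 16980 N·mm = 16.98 J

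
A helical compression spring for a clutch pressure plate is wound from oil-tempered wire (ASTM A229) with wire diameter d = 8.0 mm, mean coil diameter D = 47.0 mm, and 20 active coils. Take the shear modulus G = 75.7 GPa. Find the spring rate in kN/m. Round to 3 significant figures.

18.7 kN/m

k = Gd⁴/(8D³N_a) = (75.7×10³ × 8.0⁴) / (8 × 47.0³ × 20)
  = 3.10067e+08 / 1.66117e+07 = 18.666 N/mm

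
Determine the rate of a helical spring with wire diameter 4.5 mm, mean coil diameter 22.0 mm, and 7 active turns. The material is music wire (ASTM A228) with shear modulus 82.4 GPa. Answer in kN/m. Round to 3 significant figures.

56.7 kN/m

k = Gd⁴/(8D³N_a) = (82.4×10³ × 4.5⁴) / (8 × 22.0³ × 7)
  = 3.37892e+07 / 596288 = 56.666 N/mm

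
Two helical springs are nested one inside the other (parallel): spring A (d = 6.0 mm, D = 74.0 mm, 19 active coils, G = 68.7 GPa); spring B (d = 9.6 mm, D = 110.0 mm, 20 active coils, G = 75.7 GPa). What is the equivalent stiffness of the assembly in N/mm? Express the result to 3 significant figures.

4.46 N/mm

k_A = Gd⁴/(8D³N_a) = (68.7×10³)(6.0⁴)/(8·74.0³·19) = 1.4455 N/mm
k_B = Gd⁴/(8D³N_a) = (75.7×10³)(9.6⁴)/(8·110.0³·20) = 3.0191 N/mm
Parallel: k_eq = 1.4455 + 3.0191 = 4.4647 N/mm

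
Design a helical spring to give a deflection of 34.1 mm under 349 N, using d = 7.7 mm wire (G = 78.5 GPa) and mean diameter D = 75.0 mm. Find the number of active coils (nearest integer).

Required rate k = F/δ = 349/34.1 = 10.235 N/mm
N_a = Gd⁴/(8D³k) = (78.5×10³ × 7.7⁴)/(8 × 75.0³ × 10.235)
    = 2.75951e+08 / 3.45418e+07 = 7.989 → 8 coils

8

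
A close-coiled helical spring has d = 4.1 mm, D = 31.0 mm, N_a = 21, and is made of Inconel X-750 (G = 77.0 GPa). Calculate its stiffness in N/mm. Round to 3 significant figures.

k = Gd⁴/(8D³N_a) = (77.0×10³ × 4.1⁴) / (8 × 31.0³ × 21)
  = 2.17584e+07 / 5.00489e+06 = 4.3474 N/mm

4.35 N/mm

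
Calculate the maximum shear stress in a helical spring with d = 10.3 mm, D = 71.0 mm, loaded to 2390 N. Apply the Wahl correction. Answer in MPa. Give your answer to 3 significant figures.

481 MPa

Spring index C = D/d = 71.0/10.3 = 6.8932
K_W = (4C−1)/(4C−4) + 0.615/C = 26.573/23.573 + 0.0892 = 1.2165
τ₀ = 8FD/(πd³) = 8·2390·71.0/(π·10.3³) = 1.35752e+06/3432.9 = 395.44 MPa
τ_max = K·τ₀ = 1.2165 × 395.44 = 481.05 MPa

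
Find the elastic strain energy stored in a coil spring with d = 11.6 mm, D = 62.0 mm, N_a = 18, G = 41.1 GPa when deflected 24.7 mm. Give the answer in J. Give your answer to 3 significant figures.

6.61 J

k = Gd⁴/(8D³N_a) = (41.1×10³)(11.6⁴)/(8·62.0³·18) = 21.684 N/mm
U = ½kδ² = 0.5 × 21.684 × 24.7² = 6614.5 N·mm = 6.6145 J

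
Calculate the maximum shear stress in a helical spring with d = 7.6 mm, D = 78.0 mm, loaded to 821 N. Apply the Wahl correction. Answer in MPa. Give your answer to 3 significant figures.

424 MPa

Spring index C = D/d = 78.0/7.6 = 10.2632
K_W = (4C−1)/(4C−4) + 0.615/C = 40.053/37.053 + 0.0599 = 1.1409
τ₀ = 8FD/(πd³) = 8·821·78.0/(π·7.6³) = 512304/1379.1 = 371.48 MPa
τ_max = K·τ₀ = 1.1409 × 371.48 = 423.82 MPa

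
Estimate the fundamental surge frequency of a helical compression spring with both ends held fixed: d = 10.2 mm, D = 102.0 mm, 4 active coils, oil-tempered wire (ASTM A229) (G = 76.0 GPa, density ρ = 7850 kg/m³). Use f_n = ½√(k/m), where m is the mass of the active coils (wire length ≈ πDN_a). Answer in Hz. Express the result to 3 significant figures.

85.8 Hz

k = Gd⁴/(8D³N_a) = (76.0×10³)(10.2⁴)/(8·102.0³·4) = 24.225 N/mm = 24225 N/m
Wire length L = πDN_a = π·102.0·4 = 1281.8 mm
m = ρ·(πd²/4)·L = 7850 × 81.713×10⁻⁶ m² × 1.2818 m = 0.82219 kg
f_n = ½√(k/m) = 0.5·√(24225/0.82219) = 0.5·√(29464) = 85.826 Hz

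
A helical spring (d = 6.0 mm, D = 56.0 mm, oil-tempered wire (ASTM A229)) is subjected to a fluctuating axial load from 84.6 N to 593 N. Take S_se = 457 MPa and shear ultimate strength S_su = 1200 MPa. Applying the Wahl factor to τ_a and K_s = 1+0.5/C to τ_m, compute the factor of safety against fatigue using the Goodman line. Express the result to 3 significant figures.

1.61

C = D/d = 56.0/6.0 = 9.3333; K_W = (4C−1)/(4C−4)+0.615/C = 1.1559; K_s = 1+0.5/C = 1.0536
F_a = (F_max−F_min)/2 = 254.2 N; F_m = (F_max+F_min)/2 = 338.8 N
τ_a = K_W·8F_aD/(πd³) = 1.1559 × 167.82 = 193.98 MPa
τ_m = K_s·8F_mD/(πd³) = 1.0536 × 223.68 = 235.66 MPa
Goodman: 1/n_f = τ_a/S_se + τ_m/S_su = 193.98/457 + 235.66/1200 = 0.42447 + 0.19638 = 0.62086
n_f = 1/0.62086 = 1.611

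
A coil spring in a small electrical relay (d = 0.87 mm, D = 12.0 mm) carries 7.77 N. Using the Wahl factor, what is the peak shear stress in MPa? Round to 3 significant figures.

Spring index C = D/d = 12.0/0.87 = 13.7931
K_W = (4C−1)/(4C−4) + 0.615/C = 54.172/51.172 + 0.0446 = 1.1032
τ₀ = 8FD/(πd³) = 8·7.77·12.0/(π·0.87³) = 745.92/2.0687 = 360.57 MPa
τ_max = K·τ₀ = 1.1032 × 360.57 = 397.78 MPa

398 MPa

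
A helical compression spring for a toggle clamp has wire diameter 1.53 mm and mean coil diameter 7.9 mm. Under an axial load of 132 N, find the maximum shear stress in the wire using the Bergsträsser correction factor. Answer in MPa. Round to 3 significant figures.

951 MPa

Spring index C = D/d = 7.9/1.53 = 5.1634
K_B = (4C+2)/(4C−3) = 22.654/17.654 = 1.2832
τ₀ = 8FD/(πd³) = 8·132·7.9/(π·1.53³) = 8342.4/11.252 = 741.42 MPa
τ_max = K·τ₀ = 1.2832 × 741.42 = 951.42 MPa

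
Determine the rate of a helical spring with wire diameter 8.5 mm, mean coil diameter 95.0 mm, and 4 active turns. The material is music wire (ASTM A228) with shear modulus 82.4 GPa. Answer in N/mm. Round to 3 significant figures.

k = Gd⁴/(8D³N_a) = (82.4×10³ × 8.5⁴) / (8 × 95.0³ × 4)
  = 4.30133e+08 / 2.7436e+07 = 15.678 N/mm

15.7 N/mm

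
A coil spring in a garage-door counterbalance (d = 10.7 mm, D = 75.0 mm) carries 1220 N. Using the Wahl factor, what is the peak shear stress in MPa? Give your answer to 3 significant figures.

Spring index C = D/d = 75.0/10.7 = 7.0093
K_W = (4C−1)/(4C−4) + 0.615/C = 27.037/24.037 + 0.0877 = 1.2125
τ₀ = 8FD/(πd³) = 8·1220·75.0/(π·10.7³) = 732000/3848.6 = 190.2 MPa
τ_max = K·τ₀ = 1.2125 × 190.2 = 230.63 MPa

231 MPa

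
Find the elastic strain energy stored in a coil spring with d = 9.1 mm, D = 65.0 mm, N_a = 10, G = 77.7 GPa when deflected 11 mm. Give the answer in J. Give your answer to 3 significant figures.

k = Gd⁴/(8D³N_a) = (77.7×10³)(9.1⁴)/(8·65.0³·10) = 24.253 N/mm
U = ½kδ² = 0.5 × 24.253 × 11² = 1467.3 N·mm = 1.4673 J

1.47 J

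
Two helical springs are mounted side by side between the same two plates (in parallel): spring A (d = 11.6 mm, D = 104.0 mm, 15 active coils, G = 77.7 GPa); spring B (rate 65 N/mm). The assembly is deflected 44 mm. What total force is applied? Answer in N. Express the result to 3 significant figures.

3320 N

k_A = Gd⁴/(8D³N_a) = (77.7×10³)(11.6⁴)/(8·104.0³·15) = 10.422 N/mm
Parallel: k_eq = 10.422 + 65 = 75.422 N/mm
F = k_eq·δ = 75.422·44 = 3318.6 N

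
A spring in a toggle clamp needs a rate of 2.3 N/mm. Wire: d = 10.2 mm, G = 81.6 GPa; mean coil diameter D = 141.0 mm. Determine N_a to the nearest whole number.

N_a = Gd⁴/(8D³k) = (81.6×10³ × 10.2⁴)/(8 × 141.0³ × 2.3)
    = 8.83265e+08 / 5.15793e+07 = 17.12 → 17 coils

17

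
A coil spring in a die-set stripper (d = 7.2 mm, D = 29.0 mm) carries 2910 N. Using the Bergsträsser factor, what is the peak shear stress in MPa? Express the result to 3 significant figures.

Spring index C = D/d = 29.0/7.2 = 4.0278
K_B = (4C+2)/(4C−3) = 18.111/13.111 = 1.3814
τ₀ = 8FD/(πd³) = 8·2910·29.0/(π·7.2³) = 675120/1172.6 = 575.75 MPa
τ_max = K·τ₀ = 1.3814 × 575.75 = 795.32 MPa

795 MPa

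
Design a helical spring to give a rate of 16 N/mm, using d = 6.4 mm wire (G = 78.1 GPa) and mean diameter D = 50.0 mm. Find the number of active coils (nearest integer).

N_a = Gd⁴/(8D³k) = (78.1×10³ × 6.4⁴)/(8 × 50.0³ × 16)
    = 1.3103e+08 / 1.6e+07 = 8.189 → 8 coils

8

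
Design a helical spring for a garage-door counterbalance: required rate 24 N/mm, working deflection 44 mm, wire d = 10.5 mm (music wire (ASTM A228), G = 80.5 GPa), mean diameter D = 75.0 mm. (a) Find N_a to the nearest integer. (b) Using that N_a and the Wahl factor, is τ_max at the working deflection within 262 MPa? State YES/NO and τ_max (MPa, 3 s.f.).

(a) 12 coils; (b) YES, τ_max = 212 MPa

N_a = Gd⁴/(8D³k) = (80.5×10³)(10.5⁴)/(8·75.0³·24) = 12.08 → N_a = 12
Actual rate k = Gd⁴/(8D³·12) = 24.16 N/mm
Working load F = kδ = 24.16·44 = 1063 N
C = 75.0/10.5 = 7.1429; K_W = (4C−1)/(4C−4)+0.615/C = 1.2082
τ_max = K_W·8FD/(πd³) = 1.2082·175.38 = 211.89 MPa
τ_max ≤ 262 MPa → acceptable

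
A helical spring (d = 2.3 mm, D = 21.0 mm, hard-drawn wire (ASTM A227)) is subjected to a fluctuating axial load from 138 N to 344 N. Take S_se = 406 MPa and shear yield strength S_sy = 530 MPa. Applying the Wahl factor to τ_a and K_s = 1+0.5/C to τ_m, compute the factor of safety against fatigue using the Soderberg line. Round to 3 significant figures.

C = D/d = 21.0/2.3 = 9.1304; K_W = (4C−1)/(4C−4)+0.615/C = 1.1596; K_s = 1+0.5/C = 1.0548
F_a = (F_max−F_min)/2 = 103 N; F_m = (F_max+F_min)/2 = 241 N
τ_a = K_W·8F_aD/(πd³) = 1.1596 × 452.7 = 524.96 MPa
τ_m = K_s·8F_mD/(πd³) = 1.0548 × 1059.2 = 1117.2 MPa
Soderberg: 1/n_f = τ_a/S_se + τ_m/S_sy = 524.96/406 + 1117.2/530 = 1.29299 + 2.10800 = 3.401
n_f = 1/3.401 = 0.294

0.294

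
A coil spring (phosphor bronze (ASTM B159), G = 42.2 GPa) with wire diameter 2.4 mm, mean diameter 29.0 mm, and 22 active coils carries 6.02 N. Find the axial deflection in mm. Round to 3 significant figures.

k = Gd⁴/(8D³N_a) = (42.2×10³)(2.4⁴)/(8·29.0³·22) = 0.32618 N/mm
δ = F/k = 6.02 / 0.32618 = 18.456 mm

18.5 mm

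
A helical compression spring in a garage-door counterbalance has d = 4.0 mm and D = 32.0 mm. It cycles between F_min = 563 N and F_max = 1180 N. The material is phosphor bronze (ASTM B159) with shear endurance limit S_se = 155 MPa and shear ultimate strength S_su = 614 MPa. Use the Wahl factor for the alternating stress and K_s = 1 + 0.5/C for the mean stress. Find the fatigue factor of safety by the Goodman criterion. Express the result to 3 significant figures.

C = D/d = 32.0/4.0 = 8.0000; K_W = (4C−1)/(4C−4)+0.615/C = 1.1840; K_s = 1+0.5/C = 1.0625
F_a = (F_max−F_min)/2 = 308.5 N; F_m = (F_max+F_min)/2 = 871.5 N
τ_a = K_W·8F_aD/(πd³) = 1.1840 × 392.79 = 465.08 MPa
τ_m = K_s·8F_mD/(πd³) = 1.0625 × 1109.6 = 1179 MPa
Goodman: 1/n_f = τ_a/S_se + τ_m/S_su = 465.08/155 + 1179/614 = 3.00049 + 1.92016 = 4.9207
n_f = 1/4.9207 = 0.2032

0.203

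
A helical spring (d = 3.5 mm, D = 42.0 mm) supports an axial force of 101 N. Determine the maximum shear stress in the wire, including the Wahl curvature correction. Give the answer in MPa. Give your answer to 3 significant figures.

Spring index C = D/d = 42.0/3.5 = 12.0000
K_W = (4C−1)/(4C−4) + 0.615/C = 47.000/44.000 + 0.0512 = 1.1194
τ₀ = 8FD/(πd³) = 8·101·42.0/(π·3.5³) = 33936/134.7 = 251.95 MPa
τ_max = K·τ₀ = 1.1194 × 251.95 = 282.04 MPa

282 MPa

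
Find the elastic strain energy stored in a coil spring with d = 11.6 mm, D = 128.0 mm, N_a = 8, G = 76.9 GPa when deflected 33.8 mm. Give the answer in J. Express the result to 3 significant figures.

5.93 J

k = Gd⁴/(8D³N_a) = (76.9×10³)(11.6⁴)/(8·128.0³·8) = 10.374 N/mm
U = ½kδ² = 0.5 × 10.374 × 33.8² = 5925.9 N·mm = 5.9259 J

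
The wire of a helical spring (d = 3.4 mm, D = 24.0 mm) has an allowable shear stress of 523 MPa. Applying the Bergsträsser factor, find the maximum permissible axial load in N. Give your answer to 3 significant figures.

281 N

C = D/d = 24.0/3.4 = 7.0588
K_B = (4C+2)/(4C−3) = 30.235/25.235 = 1.1981
τ_max = K·8FD/(πd³) → F_max = τ_allow·πd³/(8DK)
F_max = 523·π·3.4³/(8·24.0·1.1981) = 64579/230.04 = 280.73 N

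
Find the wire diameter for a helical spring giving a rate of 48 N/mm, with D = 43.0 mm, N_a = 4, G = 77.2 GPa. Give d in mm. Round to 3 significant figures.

6.31 mm

d = (8D³N_a·k / G)^(1/4) = (8·43.0³·4·48 / (77.2×10³))^0.25
  = (1581.9)^0.25 = 6.3066 mm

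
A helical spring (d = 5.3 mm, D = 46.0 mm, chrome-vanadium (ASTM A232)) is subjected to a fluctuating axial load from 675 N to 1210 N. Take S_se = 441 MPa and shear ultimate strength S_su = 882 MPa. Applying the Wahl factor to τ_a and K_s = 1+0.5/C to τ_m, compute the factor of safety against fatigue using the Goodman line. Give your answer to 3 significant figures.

0.691

C = D/d = 46.0/5.3 = 8.6792; K_W = (4C−1)/(4C−4)+0.615/C = 1.1685; K_s = 1+0.5/C = 1.0576
F_a = (F_max−F_min)/2 = 267.5 N; F_m = (F_max+F_min)/2 = 942.5 N
τ_a = K_W·8F_aD/(πd³) = 1.1685 × 210.47 = 245.94 MPa
τ_m = K_s·8F_mD/(πd³) = 1.0576 × 741.57 = 784.29 MPa
Goodman: 1/n_f = τ_a/S_se + τ_m/S_su = 245.94/441 + 784.29/882 = 0.55769 + 0.88922 = 1.4469
n_f = 1/1.4469 = 0.6911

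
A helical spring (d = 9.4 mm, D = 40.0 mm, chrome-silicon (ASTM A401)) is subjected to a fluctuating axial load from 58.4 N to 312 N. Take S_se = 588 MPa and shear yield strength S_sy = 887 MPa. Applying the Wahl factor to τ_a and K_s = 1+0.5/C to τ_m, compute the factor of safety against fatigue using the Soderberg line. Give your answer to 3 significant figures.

15.4

C = D/d = 40.0/9.4 = 4.2553; K_W = (4C−1)/(4C−4)+0.615/C = 1.3749; K_s = 1+0.5/C = 1.1175
F_a = (F_max−F_min)/2 = 126.8 N; F_m = (F_max+F_min)/2 = 185.2 N
τ_a = K_W·8F_aD/(πd³) = 1.3749 × 15.55 = 21.38 MPa
τ_m = K_s·8F_mD/(πd³) = 1.1175 × 22.712 = 25.381 MPa
Soderberg: 1/n_f = τ_a/S_se + τ_m/S_sy = 21.38/588 + 25.381/887 = 0.03636 + 0.02861 = 0.064975
n_f = 1/0.064975 = 15.39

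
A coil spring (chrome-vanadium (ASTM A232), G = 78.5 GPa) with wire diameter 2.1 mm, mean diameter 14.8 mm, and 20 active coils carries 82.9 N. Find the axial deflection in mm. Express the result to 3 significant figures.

k = Gd⁴/(8D³N_a) = (78.5×10³)(2.1⁴)/(8·14.8³·20) = 2.9433 N/mm
δ = F/k = 82.9 / 2.9433 = 28.165 mm

28.2 mm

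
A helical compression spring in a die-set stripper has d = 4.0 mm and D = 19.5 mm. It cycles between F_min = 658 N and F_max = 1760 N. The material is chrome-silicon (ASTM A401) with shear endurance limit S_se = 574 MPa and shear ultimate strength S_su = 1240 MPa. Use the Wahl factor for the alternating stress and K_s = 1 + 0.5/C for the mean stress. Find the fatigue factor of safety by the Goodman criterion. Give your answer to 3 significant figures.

C = D/d = 19.5/4.0 = 4.8750; K_W = (4C−1)/(4C−4)+0.615/C = 1.3197; K_s = 1+0.5/C = 1.1026
F_a = (F_max−F_min)/2 = 551 N; F_m = (F_max+F_min)/2 = 1209 N
τ_a = K_W·8F_aD/(πd³) = 1.3197 × 427.51 = 564.19 MPa
τ_m = K_s·8F_mD/(πd³) = 1.1026 × 938.04 = 1034.2 MPa
Goodman: 1/n_f = τ_a/S_se + τ_m/S_su = 564.19/574 + 1034.2/1240 = 0.98290 + 0.83407 = 1.817
n_f = 1/1.817 = 0.5504

0.550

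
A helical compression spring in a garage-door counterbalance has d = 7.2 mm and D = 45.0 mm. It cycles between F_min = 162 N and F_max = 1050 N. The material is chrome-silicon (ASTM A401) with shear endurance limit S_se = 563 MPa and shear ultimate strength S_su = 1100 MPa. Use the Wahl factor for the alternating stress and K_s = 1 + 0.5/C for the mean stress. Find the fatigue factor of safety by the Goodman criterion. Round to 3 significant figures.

2.07

C = D/d = 45.0/7.2 = 6.2500; K_W = (4C−1)/(4C−4)+0.615/C = 1.2413; K_s = 1+0.5/C = 1.0800
F_a = (F_max−F_min)/2 = 444 N; F_m = (F_max+F_min)/2 = 606 N
τ_a = K_W·8F_aD/(πd³) = 1.2413 × 136.31 = 169.2 MPa
τ_m = K_s·8F_mD/(πd³) = 1.0800 × 186.05 = 200.93 MPa
Goodman: 1/n_f = τ_a/S_se + τ_m/S_su = 169.2/563 + 200.93/1100 = 0.30053 + 0.18267 = 0.4832
n_f = 1/0.4832 = 2.07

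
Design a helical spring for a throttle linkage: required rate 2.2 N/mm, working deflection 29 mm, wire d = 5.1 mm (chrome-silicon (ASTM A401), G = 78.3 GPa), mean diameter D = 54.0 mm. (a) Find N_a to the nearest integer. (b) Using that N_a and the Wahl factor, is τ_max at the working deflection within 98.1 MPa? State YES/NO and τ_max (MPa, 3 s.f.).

(a) 19 coils; (b) YES, τ_max = 75.6 MPa

N_a = Gd⁴/(8D³k) = (78.3×10³)(5.1⁴)/(8·54.0³·2.2) = 19.11 → N_a = 19
Actual rate k = Gd⁴/(8D³·19) = 2.2132 N/mm
Working load F = kδ = 2.2132·29 = 64.182 N
C = 54.0/5.1 = 10.5882; K_W = (4C−1)/(4C−4)+0.615/C = 1.1363
τ_max = K_W·8FD/(πd³) = 1.1363·66.533 = 75.602 MPa
τ_max ≤ 98.1 MPa → acceptable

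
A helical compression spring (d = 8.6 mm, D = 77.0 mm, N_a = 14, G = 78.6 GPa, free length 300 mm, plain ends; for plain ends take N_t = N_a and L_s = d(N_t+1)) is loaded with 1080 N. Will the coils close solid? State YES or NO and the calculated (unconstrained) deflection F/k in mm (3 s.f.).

NO, δ = 128 mm

k = Gd⁴/(8D³N_a) = (78.6×10³)(8.6⁴)/(8·77.0³·14) = 8.4086 N/mm
N_t = 14; L_s = 8.6·15 = 129 mm; δ_solid = L₀ − L_s = 300 − 129 = 171 mm
δ = F/k = 1080/8.4086 = 128.44 mm
δ < δ_solid → spring does not go solid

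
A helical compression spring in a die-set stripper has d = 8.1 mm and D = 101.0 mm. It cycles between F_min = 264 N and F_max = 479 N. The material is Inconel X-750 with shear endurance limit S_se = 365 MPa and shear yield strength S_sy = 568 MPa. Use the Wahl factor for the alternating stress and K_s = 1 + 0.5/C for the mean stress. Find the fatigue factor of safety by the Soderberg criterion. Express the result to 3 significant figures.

2.05

C = D/d = 101.0/8.1 = 12.4691; K_W = (4C−1)/(4C−4)+0.615/C = 1.1147; K_s = 1+0.5/C = 1.0401
F_a = (F_max−F_min)/2 = 107.5 N; F_m = (F_max+F_min)/2 = 371.5 N
τ_a = K_W·8F_aD/(πd³) = 1.1147 × 52.025 = 57.993 MPa
τ_m = K_s·8F_mD/(πd³) = 1.0401 × 179.79 = 187 MPa
Soderberg: 1/n_f = τ_a/S_se + τ_m/S_sy = 57.993/365 + 187/568 = 0.15889 + 0.32922 = 0.48811
n_f = 1/0.48811 = 2.049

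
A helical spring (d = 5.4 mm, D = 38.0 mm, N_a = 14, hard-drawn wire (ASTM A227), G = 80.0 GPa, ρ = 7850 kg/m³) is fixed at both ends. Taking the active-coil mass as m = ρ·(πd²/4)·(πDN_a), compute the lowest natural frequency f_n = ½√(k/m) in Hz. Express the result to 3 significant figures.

96.0 Hz

k = Gd⁴/(8D³N_a) = (80.0×10³)(5.4⁴)/(8·38.0³·14) = 11.069 N/mm = 11069 N/m
Wire length L = πDN_a = π·38.0·14 = 1671.3 mm
m = ρ·(πd²/4)·L = 7850 × 22.902×10⁻⁶ m² × 1.6713 m = 0.30048 kg
f_n = ½√(k/m) = 0.5·√(11069/0.30048) = 0.5·√(36837) = 95.965 Hz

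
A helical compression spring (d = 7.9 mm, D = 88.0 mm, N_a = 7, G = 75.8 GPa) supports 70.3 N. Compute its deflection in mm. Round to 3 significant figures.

9.09 mm

k = Gd⁴/(8D³N_a) = (75.8×10³)(7.9⁴)/(8·88.0³·7) = 7.7364 N/mm
δ = F/k = 70.3 / 7.7364 = 9.0869 mm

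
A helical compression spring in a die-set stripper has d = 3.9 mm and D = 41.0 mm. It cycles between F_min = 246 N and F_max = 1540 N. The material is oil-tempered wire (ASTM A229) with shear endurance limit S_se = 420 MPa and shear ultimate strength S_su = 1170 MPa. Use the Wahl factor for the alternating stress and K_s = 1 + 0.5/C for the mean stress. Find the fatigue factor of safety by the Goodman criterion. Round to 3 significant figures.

C = D/d = 41.0/3.9 = 10.5128; K_W = (4C−1)/(4C−4)+0.615/C = 1.1373; K_s = 1+0.5/C = 1.0476
F_a = (F_max−F_min)/2 = 647 N; F_m = (F_max+F_min)/2 = 893 N
τ_a = K_W·8F_aD/(πd³) = 1.1373 × 1138.8 = 1295.2 MPa
τ_m = K_s·8F_mD/(πd³) = 1.0476 × 1571.7 = 1646.5 MPa
Goodman: 1/n_f = τ_a/S_se + τ_m/S_su = 1295.2/420 + 1646.5/1170 = 3.08373 + 1.40726 = 4.491
n_f = 1/4.491 = 0.2227

0.223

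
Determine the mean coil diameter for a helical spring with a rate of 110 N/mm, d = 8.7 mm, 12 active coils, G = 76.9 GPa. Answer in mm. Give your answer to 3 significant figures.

34.7 mm

D = (Gd⁴/(8N_a·k))^(1/3) = (76.9×10³·8.7⁴/(8·12·110))^(1/3)
  = (41719.5)^(1/3) = 34.6827 mm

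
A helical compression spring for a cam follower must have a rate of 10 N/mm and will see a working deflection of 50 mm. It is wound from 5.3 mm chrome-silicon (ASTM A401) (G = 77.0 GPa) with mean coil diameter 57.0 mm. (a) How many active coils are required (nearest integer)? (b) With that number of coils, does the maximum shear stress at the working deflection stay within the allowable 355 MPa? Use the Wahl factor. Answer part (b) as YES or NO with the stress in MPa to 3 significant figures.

(a) 4 coils; (b) NO, τ_max = 567 MPa

N_a = Gd⁴/(8D³k) = (77.0×10³)(5.3⁴)/(8·57.0³·10) = 4.101 → N_a = 4
Actual rate k = Gd⁴/(8D³·4) = 10.252 N/mm
Working load F = kδ = 10.252·50 = 512.61 N
C = 57.0/5.3 = 10.7547; K_W = (4C−1)/(4C−4)+0.615/C = 1.1341
τ_max = K_W·8FD/(πd³) = 1.1341·499.78 = 566.78 MPa
τ_max > 355 MPa → exceeds allowable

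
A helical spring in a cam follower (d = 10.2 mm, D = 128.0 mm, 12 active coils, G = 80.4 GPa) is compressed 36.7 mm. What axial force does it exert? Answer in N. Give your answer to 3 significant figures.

159 N

k = Gd⁴/(8D³N_a) = (80.4×10³)(10.2⁴)/(8·128.0³·12) = 4.3227 N/mm
F = k·δ = 4.3227 × 36.7 = 158.64 N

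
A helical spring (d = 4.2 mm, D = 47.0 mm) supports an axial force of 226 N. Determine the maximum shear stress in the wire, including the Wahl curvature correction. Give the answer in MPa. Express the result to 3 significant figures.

412 MPa

Spring index C = D/d = 47.0/4.2 = 11.1905
K_W = (4C−1)/(4C−4) + 0.615/C = 43.762/40.762 + 0.0550 = 1.1286
τ₀ = 8FD/(πd³) = 8·226·47.0/(π·4.2³) = 84976/232.75 = 365.09 MPa
τ_max = K·τ₀ = 1.1286 × 365.09 = 412.02 MPa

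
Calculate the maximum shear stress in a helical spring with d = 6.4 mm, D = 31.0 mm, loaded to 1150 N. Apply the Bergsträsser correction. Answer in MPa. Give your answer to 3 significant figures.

Spring index C = D/d = 31.0/6.4 = 4.8438
K_B = (4C+2)/(4C−3) = 21.375/16.375 = 1.3053
τ₀ = 8FD/(πd³) = 8·1150·31.0/(π·6.4³) = 285200/823.55 = 346.31 MPa
τ_max = K·τ₀ = 1.3053 × 346.31 = 452.05 MPa

452 MPa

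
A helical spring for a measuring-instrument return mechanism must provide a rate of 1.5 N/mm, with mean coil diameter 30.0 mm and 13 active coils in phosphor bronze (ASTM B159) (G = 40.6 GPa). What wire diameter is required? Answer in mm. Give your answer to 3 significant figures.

3.19 mm

d = (8D³N_a·k / G)^(1/4) = (8·30.0³·13·1.5 / (40.6×10³))^0.25
  = (103.74)^0.25 = 3.1915 mm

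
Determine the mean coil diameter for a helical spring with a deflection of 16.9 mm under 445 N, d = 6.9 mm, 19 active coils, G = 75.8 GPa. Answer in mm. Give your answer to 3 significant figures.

Required rate k = F/δ = 445/16.9 = 26.331 N/mm
D = (Gd⁴/(8N_a·k))^(1/3) = (75.8×10³·6.9⁴/(8·19·26.331))^(1/3)
  = (42928.8)^(1/3) = 35.0146 mm

35.0 mm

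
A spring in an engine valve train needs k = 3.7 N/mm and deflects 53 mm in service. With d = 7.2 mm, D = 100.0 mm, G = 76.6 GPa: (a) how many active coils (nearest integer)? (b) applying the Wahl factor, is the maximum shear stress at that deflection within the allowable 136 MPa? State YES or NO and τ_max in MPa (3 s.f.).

N_a = Gd⁴/(8D³k) = (76.6×10³)(7.2⁴)/(8·100.0³·3.7) = 6.955 → N_a = 7
Actual rate k = Gd⁴/(8D³·7) = 3.676 N/mm
Working load F = kδ = 3.676·53 = 194.83 N
C = 100.0/7.2 = 13.8889; K_W = (4C−1)/(4C−4)+0.615/C = 1.1025
τ_max = K_W·8FD/(πd³) = 1.1025·132.92 = 146.54 MPa
τ_max > 136 MPa → exceeds allowable

(a) 7 coils; (b) NO, τ_max = 147 MPa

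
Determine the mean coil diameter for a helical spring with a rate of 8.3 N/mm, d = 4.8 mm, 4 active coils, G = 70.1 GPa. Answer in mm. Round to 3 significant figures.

D = (Gd⁴/(8N_a·k))^(1/3) = (70.1×10³·4.8⁴/(8·4·8.3))^(1/3)
  = (140105)^(1/3) = 51.9380 mm

51.9 mm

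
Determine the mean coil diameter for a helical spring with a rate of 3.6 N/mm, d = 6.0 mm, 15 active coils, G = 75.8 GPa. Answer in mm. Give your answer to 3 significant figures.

61.0 mm

D = (Gd⁴/(8N_a·k))^(1/3) = (75.8×10³·6.0⁴/(8·15·3.6))^(1/3)
  = (227400)^(1/3) = 61.0375 mm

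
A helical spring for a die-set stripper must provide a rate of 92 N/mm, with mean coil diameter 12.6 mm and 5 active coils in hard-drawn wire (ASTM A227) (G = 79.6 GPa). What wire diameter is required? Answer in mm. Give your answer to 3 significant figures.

d = (8D³N_a·k / G)^(1/4) = (8·12.6³·5·92 / (79.6×10³))^0.25
  = (92.48)^0.25 = 3.1011 mm

3.10 mm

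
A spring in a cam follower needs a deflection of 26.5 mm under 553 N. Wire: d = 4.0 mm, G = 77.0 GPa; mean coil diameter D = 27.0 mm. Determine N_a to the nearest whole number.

6

Required rate k = F/δ = 553/26.5 = 20.868 N/mm
N_a = Gd⁴/(8D³k) = (77.0×10³ × 4.0⁴)/(8 × 27.0³ × 20.868)
    = 1.9712e+07 / 3.28595e+06 = 5.999 → 6 coils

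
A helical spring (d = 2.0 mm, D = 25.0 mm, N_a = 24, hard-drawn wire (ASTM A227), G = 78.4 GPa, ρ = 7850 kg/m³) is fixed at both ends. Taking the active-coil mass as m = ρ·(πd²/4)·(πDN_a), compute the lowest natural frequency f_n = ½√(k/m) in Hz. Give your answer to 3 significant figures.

47.4 Hz

k = Gd⁴/(8D³N_a) = (78.4×10³)(2.0⁴)/(8·25.0³·24) = 0.41813 N/mm = 418.13 N/m
Wire length L = πDN_a = π·25.0·24 = 1885 mm
m = ρ·(πd²/4)·L = 7850 × 3.1416×10⁻⁶ m² × 1.885 m = 0.046486 kg
f_n = ½√(k/m) = 0.5·√(418.13/0.046486) = 0.5·√(8994.9) = 47.421 Hz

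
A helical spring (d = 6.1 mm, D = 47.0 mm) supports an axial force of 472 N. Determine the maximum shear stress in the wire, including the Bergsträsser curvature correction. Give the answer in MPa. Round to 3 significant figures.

294 MPa

Spring index C = D/d = 47.0/6.1 = 7.7049
K_B = (4C+2)/(4C−3) = 32.820/27.820 = 1.1797
τ₀ = 8FD/(πd³) = 8·472·47.0/(π·6.1³) = 177472/713.08 = 248.88 MPa
τ_max = K·τ₀ = 1.1797 × 248.88 = 293.61 MPa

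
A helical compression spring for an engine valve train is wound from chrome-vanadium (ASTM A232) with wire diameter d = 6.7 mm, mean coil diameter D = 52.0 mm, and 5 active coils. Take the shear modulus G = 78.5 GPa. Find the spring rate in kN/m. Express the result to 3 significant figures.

28.1 kN/m

k = Gd⁴/(8D³N_a) = (78.5×10³ × 6.7⁴) / (8 × 52.0³ × 5)
  = 1.58186e+08 / 5.62432e+06 = 28.125 N/mm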